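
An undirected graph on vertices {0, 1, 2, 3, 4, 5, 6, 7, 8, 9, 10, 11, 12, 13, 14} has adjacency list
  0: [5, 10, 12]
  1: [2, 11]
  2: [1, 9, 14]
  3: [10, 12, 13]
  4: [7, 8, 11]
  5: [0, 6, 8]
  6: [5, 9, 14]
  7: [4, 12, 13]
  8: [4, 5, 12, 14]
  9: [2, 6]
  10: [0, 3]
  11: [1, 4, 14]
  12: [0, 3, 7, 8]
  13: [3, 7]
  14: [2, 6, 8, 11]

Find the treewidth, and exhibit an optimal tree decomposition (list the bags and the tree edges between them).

Treewidth 3.
Bags: B1 = {0, 3, 10, 13}  B2 = {0, 3, 12, 13}  B3 = {0, 7, 12, 13}  B4 = {0, 5, 7, 12}  B5 = {5, 7, 8, 12}  B6 = {4, 5, 7, 8}  B7 = {4, 5, 6, 8}  B8 = {4, 6, 8, 14}  B9 = {4, 6, 11, 14}  B10 = {6, 9, 11, 14}  B11 = {2, 9, 11, 14}  B12 = {1, 2, 9, 11}
Tree: B1–B2, B2–B3, B3–B4, B4–B5, B5–B6, B6–B7, B7–B8, B8–B9, B9–B10, B10–B11, B11–B12

Each bag holds 4 vertices, so the decomposition has width 3, which upper-bounds the treewidth. For the lower bound: the 4 vertex sets {3,10,13}, {0}, {12}, {4,5,7,8} are disjoint, each induces a connected subgraph, and every pair is joined by at least one edge of G. Contracting each set to a single vertex therefore yields K_{4} as a minor, and since treewidth is minor-monotone, tw(G) ≥ tw(K_{4}) = 3. The upper and lower bounds meet at 3, so that is the treewidth.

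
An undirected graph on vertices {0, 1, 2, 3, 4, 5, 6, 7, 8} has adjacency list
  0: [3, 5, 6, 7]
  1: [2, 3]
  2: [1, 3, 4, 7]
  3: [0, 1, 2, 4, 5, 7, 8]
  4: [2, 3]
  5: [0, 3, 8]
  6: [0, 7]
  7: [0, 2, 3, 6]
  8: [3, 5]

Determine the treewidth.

A width-2 tree decomposition is:
Bags: B1 = {0, 3, 5}  B2 = {0, 3, 7}  B3 = {2, 3, 7}  B4 = {1, 2, 3}  B5 = {3, 5, 8}  B6 = {0, 6, 7}  B7 = {2, 3, 4}
Tree: B1–B2, B2–B3, B3–B4, B1–B5, B2–B6, B4–B7
The largest bag has 3 vertices, giving width 2; this decomposition certifies tw(G) ≤ 2. For the lower bound, the 3 vertices {0, 3, 5} are pairwise adjacent, and any tree decomposition puts a clique entirely inside one bag — forcing width ≥ 2. The upper and lower bounds meet at 2, so that is the treewidth.

2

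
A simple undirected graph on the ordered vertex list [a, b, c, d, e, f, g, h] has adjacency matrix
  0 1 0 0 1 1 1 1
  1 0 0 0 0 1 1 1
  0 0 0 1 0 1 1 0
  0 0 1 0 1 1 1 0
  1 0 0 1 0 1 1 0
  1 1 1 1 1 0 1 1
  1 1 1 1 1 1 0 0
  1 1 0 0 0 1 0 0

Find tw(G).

A width-3 tree decomposition is:
Bags: B1 = {a, e, f, g}  B2 = {d, e, f, g}  B3 = {c, d, f, g}  B4 = {a, b, f, g}  B5 = {a, b, f, h}
Tree: B1–B2, B2–B3, B1–B4, B4–B5
Each bag holds 4 vertices, so the decomposition has width 3, which upper-bounds the treewidth. Conversely, {d, e, f, g} is a clique of size 4, and the vertices of any clique must share a bag in every tree decomposition; so some bag has ≥ 4 vertices and tw(G) ≥ 3. Hence tw(G) = 3 exactly.

3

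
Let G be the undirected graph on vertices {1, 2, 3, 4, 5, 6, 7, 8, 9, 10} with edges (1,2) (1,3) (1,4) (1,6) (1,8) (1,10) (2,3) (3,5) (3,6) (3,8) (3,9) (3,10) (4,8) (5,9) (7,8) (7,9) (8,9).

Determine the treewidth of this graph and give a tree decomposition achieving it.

Treewidth 2.
Bags: B1 = {3, 8, 9}  B2 = {1, 3, 8}  B3 = {1, 2, 3}  B4 = {3, 5, 9}  B5 = {1, 4, 8}  B6 = {1, 3, 6}  B7 = {7, 8, 9}  B8 = {1, 3, 10}
Tree: B1–B2, B2–B3, B1–B4, B2–B5, B2–B6, B1–B7, B2–B8

The largest bag has 3 vertices, giving width 2; this decomposition certifies tw(G) ≤ 2. On the other hand G contains the 3-clique {1, 3, 8}. A clique must lie in a single bag of any decomposition, so no decomposition can have width below 2. Therefore the treewidth is 2.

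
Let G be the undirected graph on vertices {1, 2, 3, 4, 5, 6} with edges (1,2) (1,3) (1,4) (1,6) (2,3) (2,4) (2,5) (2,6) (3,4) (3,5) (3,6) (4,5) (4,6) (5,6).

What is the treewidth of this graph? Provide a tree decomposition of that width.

Treewidth 4.
One optimal decomposition is:
Bags: B1 = {2, 3, 4, 5, 6}  B2 = {1, 2, 3, 4, 6}
Tree: B1–B2

The largest bag has 5 vertices, giving width 4; this decomposition certifies tw(G) ≤ 4. On the other hand G contains the 5-clique {1, 2, 3, 4, 6}. A clique must lie in a single bag of any decomposition, so no decomposition can have width below 4. Combining the bounds, tw(G) = 4.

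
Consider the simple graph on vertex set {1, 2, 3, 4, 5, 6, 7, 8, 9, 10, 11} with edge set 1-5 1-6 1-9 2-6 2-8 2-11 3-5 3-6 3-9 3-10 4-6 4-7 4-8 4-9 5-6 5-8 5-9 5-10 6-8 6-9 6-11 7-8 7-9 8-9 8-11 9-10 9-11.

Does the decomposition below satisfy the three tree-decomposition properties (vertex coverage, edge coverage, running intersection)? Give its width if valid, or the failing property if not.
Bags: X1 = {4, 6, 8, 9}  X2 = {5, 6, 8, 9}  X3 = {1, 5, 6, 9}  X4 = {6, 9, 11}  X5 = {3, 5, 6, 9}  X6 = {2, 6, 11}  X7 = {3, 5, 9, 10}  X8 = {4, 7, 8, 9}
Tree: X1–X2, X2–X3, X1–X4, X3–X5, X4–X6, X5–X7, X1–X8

No — edge (8,11) lies in no bag.

A tree decomposition must satisfy three properties: every vertex lies in some bag; for every edge, both endpoints lie together in some bag; and for every vertex, the bags containing it form a connected subtree. Here edge (8,11) lies in no bag, so the decomposition is invalid.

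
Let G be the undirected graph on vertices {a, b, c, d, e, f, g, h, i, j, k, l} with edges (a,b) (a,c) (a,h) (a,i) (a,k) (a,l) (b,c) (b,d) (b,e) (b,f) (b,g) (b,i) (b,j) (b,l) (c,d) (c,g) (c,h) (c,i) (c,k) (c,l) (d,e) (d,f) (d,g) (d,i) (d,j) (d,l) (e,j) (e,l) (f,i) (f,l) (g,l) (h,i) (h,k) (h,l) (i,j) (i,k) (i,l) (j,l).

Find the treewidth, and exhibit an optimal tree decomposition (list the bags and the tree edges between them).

Treewidth 4.
One optimal decomposition is:
Bags: B1 = {b, c, d, i, l}  B2 = {a, b, c, i, l}  B3 = {b, c, d, g, l}  B4 = {a, c, h, i, l}  B5 = {b, d, i, j, l}  B6 = {a, c, h, i, k}  B7 = {b, d, e, j, l}  B8 = {b, d, f, i, l}
Tree: B1–B2, B1–B3, B2–B4, B1–B5, B4–B6, B5–B7, B5–B8

The largest bag has 5 vertices, giving width 4; this decomposition certifies tw(G) ≤ 4. For the lower bound, the 5 vertices {a, c, h, i, l} are pairwise adjacent, and any tree decomposition puts a clique entirely inside one bag — forcing width ≥ 4. Combining the bounds, tw(G) = 4.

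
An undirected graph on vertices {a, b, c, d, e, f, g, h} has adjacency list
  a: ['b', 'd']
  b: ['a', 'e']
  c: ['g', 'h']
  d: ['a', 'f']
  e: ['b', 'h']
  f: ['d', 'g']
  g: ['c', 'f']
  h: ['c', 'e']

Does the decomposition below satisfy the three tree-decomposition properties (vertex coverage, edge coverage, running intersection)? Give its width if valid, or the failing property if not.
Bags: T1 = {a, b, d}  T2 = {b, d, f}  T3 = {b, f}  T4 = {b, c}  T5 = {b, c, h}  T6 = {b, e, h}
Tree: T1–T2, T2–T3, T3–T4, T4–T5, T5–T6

A tree decomposition must satisfy three properties: every vertex lies in some bag; for every edge, both endpoints lie together in some bag; and for every vertex, the bags containing it form a connected subtree. Here vertex g appears in no bag, so the decomposition is invalid.

No — vertex g appears in no bag.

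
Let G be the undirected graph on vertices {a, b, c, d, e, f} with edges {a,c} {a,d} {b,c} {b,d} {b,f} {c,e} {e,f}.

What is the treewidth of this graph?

A width-2 tree decomposition is:
Bags: B1 = {c, e, f}  B2 = {b, c, f}  B3 = {a, b, c}  B4 = {a, b, d}
Tree: B1–B2, B2–B3, B3–B4
Each bag holds 3 vertices, so the decomposition has width 2, which upper-bounds the treewidth. Since e–f–b–c–e is a cycle in G, G is not acyclic. Forests are exactly the graphs of treewidth ≤ 1, so tw(G) ≥ 2. Hence tw(G) = 2 exactly.

2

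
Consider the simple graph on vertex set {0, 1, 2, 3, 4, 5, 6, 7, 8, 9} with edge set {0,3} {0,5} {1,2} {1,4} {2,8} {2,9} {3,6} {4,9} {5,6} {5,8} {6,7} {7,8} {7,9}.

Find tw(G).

2

A width-2 tree decomposition is:
Bags: B1 = {0, 3, 5}  B2 = {3, 5, 6}  B3 = {5, 6, 8}  B4 = {6, 7, 8}  B5 = {2, 7, 8}  B6 = {2, 7, 9}  B7 = {1, 2, 9}  B8 = {1, 4, 9}
Tree: B1–B2, B2–B3, B3–B4, B4–B5, B5–B6, B6–B7, B7–B8
Each bag holds 3 vertices, so the decomposition has width 2, which upper-bounds the treewidth. For the lower bound, G contains the cycle 0–3–6–5–0, so G is not a forest; only forests have treewidth ≤ 1, hence tw(G) ≥ 2. Hence tw(G) = 2 exactly.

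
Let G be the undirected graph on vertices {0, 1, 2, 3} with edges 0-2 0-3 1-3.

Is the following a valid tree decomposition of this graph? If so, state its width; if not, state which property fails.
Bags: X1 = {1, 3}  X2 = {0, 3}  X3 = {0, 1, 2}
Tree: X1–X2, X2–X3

A tree decomposition must satisfy three properties: every vertex lies in some bag; for every edge, both endpoints lie together in some bag; and for every vertex, the bags containing it form a connected subtree. Here bags containing vertex 1 are not connected in the tree, so the decomposition is invalid.

No — bags containing vertex 1 are not connected in the tree.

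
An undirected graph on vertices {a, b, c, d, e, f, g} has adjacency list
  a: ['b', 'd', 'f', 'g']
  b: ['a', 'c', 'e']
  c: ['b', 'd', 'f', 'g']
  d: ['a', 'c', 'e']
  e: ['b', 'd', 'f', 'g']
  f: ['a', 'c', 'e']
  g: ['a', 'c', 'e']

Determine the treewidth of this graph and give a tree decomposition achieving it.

Treewidth 3.
One such decomposition:
Bags: B1 = {a, c, e, f}  B2 = {a, c, e, g}  B3 = {a, b, c, e}  B4 = {a, c, d, e}
Tree: B1–B2, B2–B3, B3–B4

The largest bag has 4 vertices, giving width 3; this decomposition certifies tw(G) ≤ 3. For the lower bound: the 4 vertex sets {c,f}, {a,g}, {e}, {b} are disjoint, each induces a connected subgraph, and every pair is joined by at least one edge of G. Contracting each set to a single vertex therefore yields K_{4} as a minor, and since treewidth is minor-monotone, tw(G) ≥ tw(K_{4}) = 3. The upper and lower bounds meet at 3, so that is the treewidth.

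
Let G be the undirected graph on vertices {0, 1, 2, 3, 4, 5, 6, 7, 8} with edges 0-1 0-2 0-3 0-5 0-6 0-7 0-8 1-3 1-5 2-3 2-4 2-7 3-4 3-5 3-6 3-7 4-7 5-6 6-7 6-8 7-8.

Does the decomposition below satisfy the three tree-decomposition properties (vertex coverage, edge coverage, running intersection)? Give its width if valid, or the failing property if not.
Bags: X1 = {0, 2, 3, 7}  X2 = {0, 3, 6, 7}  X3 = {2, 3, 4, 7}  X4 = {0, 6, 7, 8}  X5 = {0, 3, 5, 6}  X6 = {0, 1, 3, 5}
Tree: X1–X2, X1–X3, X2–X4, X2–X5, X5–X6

Yes; width 3.

Checking the three conditions: (i) the bags cover all of {0, 1, 2, 3, 4, 5, 6, 7, 8}; (ii) for each edge, some bag contains both endpoints; (iii) the bags containing any fixed vertex form a subtree. All hold, so the decomposition is valid with width 4 − 1 = 3.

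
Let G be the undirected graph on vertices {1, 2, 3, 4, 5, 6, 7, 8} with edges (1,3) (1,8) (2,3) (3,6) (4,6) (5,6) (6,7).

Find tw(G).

1

A width-1 tree decomposition is:
Bags: B1 = {1, 3}  B2 = {1, 8}  B3 = {3, 6}  B4 = {5, 6}  B5 = {4, 6}  B6 = {6, 7}  B7 = {2, 3}
Tree: B1–B2, B1–B3, B3–B4, B3–B5, B4–B6, B1–B7
Every bag has size at most 2, so the width is 2 − 1 = 1 and tw(G) ≤ 1. Any graph with an edge has treewidth ≥ 1, and G has the edge 1–3. Combining the bounds, tw(G) = 1.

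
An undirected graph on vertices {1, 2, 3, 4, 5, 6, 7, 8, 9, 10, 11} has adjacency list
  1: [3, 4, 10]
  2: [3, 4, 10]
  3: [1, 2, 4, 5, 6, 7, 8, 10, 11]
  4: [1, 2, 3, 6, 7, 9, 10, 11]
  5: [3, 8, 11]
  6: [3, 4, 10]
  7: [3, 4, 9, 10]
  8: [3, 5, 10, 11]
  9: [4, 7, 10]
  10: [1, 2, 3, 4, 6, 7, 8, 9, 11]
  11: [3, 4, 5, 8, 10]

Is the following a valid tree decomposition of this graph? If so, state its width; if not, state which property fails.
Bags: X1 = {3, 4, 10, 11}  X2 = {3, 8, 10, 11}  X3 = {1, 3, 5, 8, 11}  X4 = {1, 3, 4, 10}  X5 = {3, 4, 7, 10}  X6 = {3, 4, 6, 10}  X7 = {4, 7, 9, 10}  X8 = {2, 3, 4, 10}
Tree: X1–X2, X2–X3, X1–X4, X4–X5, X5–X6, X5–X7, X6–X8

No — bags containing vertex 1 are not connected in the tree.

A tree decomposition must satisfy three properties: every vertex lies in some bag; for every edge, both endpoints lie together in some bag; and for every vertex, the bags containing it form a connected subtree. Here bags containing vertex 1 are not connected in the tree, so the decomposition is invalid.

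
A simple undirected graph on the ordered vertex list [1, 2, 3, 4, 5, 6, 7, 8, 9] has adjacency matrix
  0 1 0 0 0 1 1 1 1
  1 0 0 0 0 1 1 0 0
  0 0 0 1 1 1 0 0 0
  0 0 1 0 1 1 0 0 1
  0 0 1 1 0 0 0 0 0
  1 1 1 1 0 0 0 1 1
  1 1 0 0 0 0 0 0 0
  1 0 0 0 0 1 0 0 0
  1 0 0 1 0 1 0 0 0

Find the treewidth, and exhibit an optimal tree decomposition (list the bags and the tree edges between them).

The largest bag has 3 vertices, giving width 2; this decomposition certifies tw(G) ≤ 2. Conversely, {3, 4, 5} is a clique of size 3, and the vertices of any clique must share a bag in every tree decomposition; so some bag has ≥ 3 vertices and tw(G) ≥ 2. The upper and lower bounds meet at 2, so that is the treewidth.

Treewidth 2.
Bags: B1 = {1, 6, 9}  B2 = {4, 6, 9}  B3 = {3, 4, 6}  B4 = {1, 6, 8}  B5 = {3, 4, 5}  B6 = {1, 2, 6}  B7 = {1, 2, 7}
Tree: B1–B2, B2–B3, B1–B4, B3–B5, B4–B6, B6–B7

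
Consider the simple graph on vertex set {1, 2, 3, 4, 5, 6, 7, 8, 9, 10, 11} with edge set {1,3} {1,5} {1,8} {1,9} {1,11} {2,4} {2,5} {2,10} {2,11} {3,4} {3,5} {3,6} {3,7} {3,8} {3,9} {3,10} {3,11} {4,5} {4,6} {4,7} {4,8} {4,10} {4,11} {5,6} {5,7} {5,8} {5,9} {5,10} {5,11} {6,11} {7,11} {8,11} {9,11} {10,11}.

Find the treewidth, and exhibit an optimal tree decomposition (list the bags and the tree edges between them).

Each bag holds 5 vertices, so the decomposition has width 4, which upper-bounds the treewidth. On the other hand G contains the 5-clique {2, 4, 5, 10, 11}. A clique must lie in a single bag of any decomposition, so no decomposition can have width below 4. Therefore the treewidth is 4.

Treewidth 4.
One such decomposition:
Bags: B1 = {1, 3, 5, 8, 11}  B2 = {3, 4, 5, 8, 11}  B3 = {3, 4, 5, 10, 11}  B4 = {3, 4, 5, 7, 11}  B5 = {1, 3, 5, 9, 11}  B6 = {2, 4, 5, 10, 11}  B7 = {3, 4, 5, 6, 11}
Tree: B1–B2, B2–B3, B3–B4, B1–B5, B3–B6, B2–B7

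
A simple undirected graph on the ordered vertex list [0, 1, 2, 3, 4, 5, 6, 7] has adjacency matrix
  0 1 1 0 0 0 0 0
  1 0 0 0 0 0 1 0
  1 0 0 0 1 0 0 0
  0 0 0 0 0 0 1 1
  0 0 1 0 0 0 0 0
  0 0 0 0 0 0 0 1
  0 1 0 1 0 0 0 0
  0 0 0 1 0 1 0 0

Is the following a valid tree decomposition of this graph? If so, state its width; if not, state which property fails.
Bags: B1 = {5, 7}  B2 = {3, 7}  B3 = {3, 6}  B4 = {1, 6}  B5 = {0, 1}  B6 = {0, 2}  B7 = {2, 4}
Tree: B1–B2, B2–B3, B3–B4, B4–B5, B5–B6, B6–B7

Checking the three conditions: (i) the bags cover all of {0, 1, 2, 3, 4, 5, 6, 7}; (ii) for each edge, some bag contains both endpoints; (iii) the bags containing any fixed vertex form a subtree. All hold, so the decomposition is valid with width 2 − 1 = 1.

Yes; width 1.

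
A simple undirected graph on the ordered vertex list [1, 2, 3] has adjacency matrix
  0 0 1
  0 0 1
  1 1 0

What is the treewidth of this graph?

A width-1 tree decomposition is:
Bags: B1 = {1, 3}  B2 = {2, 3}
Tree: B1–B2
Each bag holds 2 vertices, so the decomposition has width 1, which upper-bounds the treewidth. Since G has at least one edge (e.g. 3–1), it is not an edgeless graph, so tw(G) ≥ 1. Combining the bounds, tw(G) = 1.

1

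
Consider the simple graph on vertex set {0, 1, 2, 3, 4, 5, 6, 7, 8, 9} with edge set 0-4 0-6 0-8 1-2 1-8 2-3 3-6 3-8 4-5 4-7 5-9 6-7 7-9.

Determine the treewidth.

2

A width-2 tree decomposition is:
Bags: B1 = {5, 7, 9}  B2 = {4, 5, 7}  B3 = {4, 6, 7}  B4 = {0, 4, 6}  B5 = {0, 3, 6}  B6 = {0, 3, 8}  B7 = {2, 3, 8}  B8 = {1, 2, 8}
Tree: B1–B2, B2–B3, B3–B4, B4–B5, B5–B6, B6–B7, B7–B8
Each bag holds 3 vertices, so the decomposition has width 2, which upper-bounds the treewidth. Since 9–5–4–7–9 is a cycle in G, G is not acyclic. Forests are exactly the graphs of treewidth ≤ 1, so tw(G) ≥ 2. Combining the bounds, tw(G) = 2.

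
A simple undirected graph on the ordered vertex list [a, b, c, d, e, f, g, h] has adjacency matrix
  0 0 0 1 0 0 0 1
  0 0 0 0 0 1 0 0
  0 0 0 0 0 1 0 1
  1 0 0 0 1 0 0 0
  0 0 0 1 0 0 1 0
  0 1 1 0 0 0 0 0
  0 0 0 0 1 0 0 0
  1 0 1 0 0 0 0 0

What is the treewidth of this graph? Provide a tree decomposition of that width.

Treewidth 1.
One such decomposition:
Bags: B1 = {e, g}  B2 = {d, e}  B3 = {a, d}  B4 = {a, h}  B5 = {c, h}  B6 = {c, f}  B7 = {b, f}
Tree: B1–B2, B2–B3, B3–B4, B4–B5, B5–B6, B6–B7

Each bag holds 2 vertices, so the decomposition has width 1, which upper-bounds the treewidth. G has an edge, so its treewidth is at least 1. The upper and lower bounds meet at 1, so that is the treewidth.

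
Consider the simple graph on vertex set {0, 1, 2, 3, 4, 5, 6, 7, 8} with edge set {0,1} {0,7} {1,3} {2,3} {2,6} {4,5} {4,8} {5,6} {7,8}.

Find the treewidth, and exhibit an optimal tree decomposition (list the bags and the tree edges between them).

Treewidth 2.
One optimal decomposition is:
Bags: B1 = {4, 7, 8}  B2 = {0, 4, 7}  B3 = {0, 1, 4}  B4 = {1, 3, 4}  B5 = {2, 3, 4}  B6 = {2, 4, 6}  B7 = {4, 5, 6}
Tree: B1–B2, B2–B3, B3–B4, B4–B5, B5–B6, B6–B7

Every bag has size at most 3, so the width is 3 − 1 = 2 and tw(G) ≤ 2. For the lower bound, G contains the cycle 4–8–7–0–1–3–2–6–5–4, so G is not a forest; only forests have treewidth ≤ 1, hence tw(G) ≥ 2. Combining the bounds, tw(G) = 2.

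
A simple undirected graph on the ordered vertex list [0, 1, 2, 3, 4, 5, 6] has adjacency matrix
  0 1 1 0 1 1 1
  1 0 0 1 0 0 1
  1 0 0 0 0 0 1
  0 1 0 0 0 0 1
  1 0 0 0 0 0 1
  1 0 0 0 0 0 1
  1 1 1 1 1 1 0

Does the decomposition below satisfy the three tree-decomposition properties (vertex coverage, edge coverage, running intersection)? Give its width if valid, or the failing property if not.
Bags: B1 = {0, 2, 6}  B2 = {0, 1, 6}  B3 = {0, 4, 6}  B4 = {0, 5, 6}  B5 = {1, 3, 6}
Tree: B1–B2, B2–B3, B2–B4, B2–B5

Yes; width 2.

Checking the three conditions: (i) the bags cover all of {0, 1, 2, 3, 4, 5, 6}; (ii) for each edge, some bag contains both endpoints; (iii) the bags containing any fixed vertex form a subtree. All hold, so the decomposition is valid with width 3 − 1 = 2.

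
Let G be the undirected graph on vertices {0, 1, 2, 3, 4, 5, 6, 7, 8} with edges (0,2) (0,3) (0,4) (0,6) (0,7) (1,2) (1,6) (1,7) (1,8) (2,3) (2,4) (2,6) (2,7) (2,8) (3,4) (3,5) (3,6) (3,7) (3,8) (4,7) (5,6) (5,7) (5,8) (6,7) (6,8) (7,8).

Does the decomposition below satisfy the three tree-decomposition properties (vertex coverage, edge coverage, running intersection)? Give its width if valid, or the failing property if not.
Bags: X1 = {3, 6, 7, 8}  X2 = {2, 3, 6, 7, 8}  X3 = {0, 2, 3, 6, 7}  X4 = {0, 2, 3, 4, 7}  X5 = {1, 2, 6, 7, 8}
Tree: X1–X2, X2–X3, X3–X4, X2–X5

No — vertex 5 appears in no bag.

A tree decomposition must satisfy three properties: every vertex lies in some bag; for every edge, both endpoints lie together in some bag; and for every vertex, the bags containing it form a connected subtree. Here vertex 5 appears in no bag, so the decomposition is invalid.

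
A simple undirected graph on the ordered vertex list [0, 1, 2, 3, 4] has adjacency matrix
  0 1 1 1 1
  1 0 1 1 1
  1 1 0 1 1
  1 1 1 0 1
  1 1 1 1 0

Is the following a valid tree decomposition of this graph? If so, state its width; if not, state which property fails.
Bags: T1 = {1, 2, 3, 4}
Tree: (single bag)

A tree decomposition must satisfy three properties: every vertex lies in some bag; for every edge, both endpoints lie together in some bag; and for every vertex, the bags containing it form a connected subtree. Here vertex 0 appears in no bag, so the decomposition is invalid.

No — vertex 0 appears in no bag.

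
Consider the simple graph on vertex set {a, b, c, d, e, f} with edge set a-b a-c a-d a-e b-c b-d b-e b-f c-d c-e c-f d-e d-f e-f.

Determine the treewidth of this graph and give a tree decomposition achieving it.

Each bag holds 5 vertices, so the decomposition has width 4, which upper-bounds the treewidth. On the other hand G contains the 5-clique {b, c, d, e, f}. A clique must lie in a single bag of any decomposition, so no decomposition can have width below 4. The upper and lower bounds meet at 4, so that is the treewidth.

Treewidth 4.
One optimal decomposition is:
Bags: B1 = {b, c, d, e, f}  B2 = {a, b, c, d, e}
Tree: B1–B2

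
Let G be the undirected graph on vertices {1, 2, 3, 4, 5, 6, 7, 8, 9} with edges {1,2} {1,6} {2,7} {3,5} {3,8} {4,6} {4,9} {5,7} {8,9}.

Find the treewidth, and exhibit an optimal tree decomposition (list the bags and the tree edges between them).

The largest bag has 3 vertices, giving width 2; this decomposition certifies tw(G) ≤ 2. The edges 4–9–8–3–5–7–2–1–6–4 form a cycle, so G is not a tree and its treewidth is at least 2. The upper and lower bounds meet at 2, so that is the treewidth.

Treewidth 2.
One such decomposition:
Bags: B1 = {4, 8, 9}  B2 = {3, 4, 8}  B3 = {3, 4, 5}  B4 = {4, 5, 7}  B5 = {2, 4, 7}  B6 = {1, 2, 4}  B7 = {1, 4, 6}
Tree: B1–B2, B2–B3, B3–B4, B4–B5, B5–B6, B6–B7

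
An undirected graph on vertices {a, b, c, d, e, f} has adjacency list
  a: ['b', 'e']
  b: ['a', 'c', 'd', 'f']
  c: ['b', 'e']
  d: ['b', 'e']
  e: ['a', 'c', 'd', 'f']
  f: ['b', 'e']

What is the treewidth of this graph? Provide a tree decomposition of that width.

Treewidth 2.
One such decomposition:
Bags: B1 = {b, c, e}  B2 = {b, d, e}  B3 = {b, e, f}  B4 = {a, b, e}
Tree: B1–B2, B2–B3, B3–B4

The largest bag has 3 vertices, giving width 2; this decomposition certifies tw(G) ≤ 2. For the lower bound, G contains the cycle c–b–d–e–c, so G is not a forest; only forests have treewidth ≤ 1, hence tw(G) ≥ 2. Therefore the treewidth is 2.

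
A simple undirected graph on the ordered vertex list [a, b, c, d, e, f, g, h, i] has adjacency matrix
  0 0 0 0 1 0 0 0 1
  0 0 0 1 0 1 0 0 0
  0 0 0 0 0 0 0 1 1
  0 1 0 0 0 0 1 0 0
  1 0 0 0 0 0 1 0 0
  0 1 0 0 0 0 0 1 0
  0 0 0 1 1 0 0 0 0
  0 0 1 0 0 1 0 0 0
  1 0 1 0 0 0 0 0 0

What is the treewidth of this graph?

2

A width-2 tree decomposition is:
Bags: B1 = {a, e, g}  B2 = {a, g, i}  B3 = {c, g, i}  B4 = {c, g, h}  B5 = {f, g, h}  B6 = {b, f, g}  B7 = {b, d, g}
Tree: B1–B2, B2–B3, B3–B4, B4–B5, B5–B6, B6–B7
Each bag holds 3 vertices, so the decomposition has width 2, which upper-bounds the treewidth. The edges g–e–a–i–c–h–f–b–d–g form a cycle, so G is not a tree and its treewidth is at least 2. The upper and lower bounds meet at 2, so that is the treewidth.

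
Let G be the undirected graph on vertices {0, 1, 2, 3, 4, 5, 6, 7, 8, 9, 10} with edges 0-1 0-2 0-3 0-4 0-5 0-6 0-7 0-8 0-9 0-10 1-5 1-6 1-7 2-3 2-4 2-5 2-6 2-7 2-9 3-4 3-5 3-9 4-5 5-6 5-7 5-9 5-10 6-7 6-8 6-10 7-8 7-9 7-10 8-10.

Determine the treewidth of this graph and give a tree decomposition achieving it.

The largest bag has 5 vertices, giving width 4; this decomposition certifies tw(G) ≤ 4. Conversely, {0, 6, 7, 8, 10} is a clique of size 5, and the vertices of any clique must share a bag in every tree decomposition; so some bag has ≥ 5 vertices and tw(G) ≥ 4. Therefore the treewidth is 4.

Treewidth 4.
Bags: B1 = {0, 2, 5, 7, 9}  B2 = {0, 2, 5, 6, 7}  B3 = {0, 2, 3, 5, 9}  B4 = {0, 1, 5, 6, 7}  B5 = {0, 5, 6, 7, 10}  B6 = {0, 2, 3, 4, 5}  B7 = {0, 6, 7, 8, 10}
Tree: B1–B2, B1–B3, B2–B4, B2–B5, B3–B6, B5–B7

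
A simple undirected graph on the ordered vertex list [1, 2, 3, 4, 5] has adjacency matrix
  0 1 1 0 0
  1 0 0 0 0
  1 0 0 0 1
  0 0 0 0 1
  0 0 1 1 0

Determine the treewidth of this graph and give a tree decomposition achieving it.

Treewidth 1.
One optimal decomposition is:
Bags: B1 = {4, 5}  B2 = {3, 5}  B3 = {1, 3}  B4 = {1, 2}
Tree: B1–B2, B2–B3, B3–B4

Every bag has size at most 2, so the width is 2 − 1 = 1 and tw(G) ≤ 1. Since G has at least one edge (e.g. 4–5), it is not an edgeless graph, so tw(G) ≥ 1. The upper and lower bounds meet at 1, so that is the treewidth.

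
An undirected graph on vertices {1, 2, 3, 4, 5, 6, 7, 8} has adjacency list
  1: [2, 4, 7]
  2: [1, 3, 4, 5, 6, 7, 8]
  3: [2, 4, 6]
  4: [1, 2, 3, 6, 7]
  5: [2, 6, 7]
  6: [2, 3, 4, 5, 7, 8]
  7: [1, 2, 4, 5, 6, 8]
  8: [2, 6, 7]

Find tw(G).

A width-3 tree decomposition is:
Bags: B1 = {2, 5, 6, 7}  B2 = {2, 4, 6, 7}  B3 = {2, 3, 4, 6}  B4 = {2, 6, 7, 8}  B5 = {1, 2, 4, 7}
Tree: B1–B2, B2–B3, B1–B4, B2–B5
The largest bag has 4 vertices, giving width 3; this decomposition certifies tw(G) ≤ 3. Conversely, {1, 2, 4, 7} is a clique of size 4, and the vertices of any clique must share a bag in every tree decomposition; so some bag has ≥ 4 vertices and tw(G) ≥ 3. Therefore the treewidth is 3.

3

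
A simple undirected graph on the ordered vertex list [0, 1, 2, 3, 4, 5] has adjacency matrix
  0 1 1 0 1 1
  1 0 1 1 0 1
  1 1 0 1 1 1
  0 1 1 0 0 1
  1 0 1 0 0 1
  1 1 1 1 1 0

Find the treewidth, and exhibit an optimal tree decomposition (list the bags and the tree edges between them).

Treewidth 3.
Bags: B1 = {0, 1, 2, 5}  B2 = {0, 2, 4, 5}  B3 = {1, 2, 3, 5}
Tree: B1–B2, B1–B3

The largest bag has 4 vertices, giving width 3; this decomposition certifies tw(G) ≤ 3. For the lower bound, the 4 vertices {0, 1, 2, 5} are pairwise adjacent, and any tree decomposition puts a clique entirely inside one bag — forcing width ≥ 3. Hence tw(G) = 3 exactly.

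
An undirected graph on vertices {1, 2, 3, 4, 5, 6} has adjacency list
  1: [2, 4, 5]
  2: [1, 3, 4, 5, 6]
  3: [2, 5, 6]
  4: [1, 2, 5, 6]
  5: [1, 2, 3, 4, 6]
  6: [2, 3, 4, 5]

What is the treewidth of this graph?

3

A width-3 tree decomposition is:
Bags: B1 = {2, 4, 5, 6}  B2 = {2, 3, 5, 6}  B3 = {1, 2, 4, 5}
Tree: B1–B2, B1–B3
Every bag has size at most 4, so the width is 4 − 1 = 3 and tw(G) ≤ 3. On the other hand G contains the 4-clique {2, 3, 5, 6}. A clique must lie in a single bag of any decomposition, so no decomposition can have width below 3. Combining the bounds, tw(G) = 3.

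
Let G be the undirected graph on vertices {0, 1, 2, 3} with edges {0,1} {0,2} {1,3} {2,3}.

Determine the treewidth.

A width-2 tree decomposition is:
Bags: B1 = {0, 2, 3}  B2 = {0, 1, 3}
Tree: B1–B2
Each bag holds 3 vertices, so the decomposition has width 2, which upper-bounds the treewidth. For the lower bound, G contains the cycle 3–2–0–1–3, so G is not a forest; only forests have treewidth ≤ 1, hence tw(G) ≥ 2. Therefore the treewidth is 2.

2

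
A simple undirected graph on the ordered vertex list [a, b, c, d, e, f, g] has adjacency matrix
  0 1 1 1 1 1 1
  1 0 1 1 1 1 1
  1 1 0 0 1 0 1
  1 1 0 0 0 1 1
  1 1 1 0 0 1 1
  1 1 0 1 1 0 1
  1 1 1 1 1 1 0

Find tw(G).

4

A width-4 tree decomposition is:
Bags: B1 = {a, b, e, f, g}  B2 = {a, b, d, f, g}  B3 = {a, b, c, e, g}
Tree: B1–B2, B1–B3
Each bag holds 5 vertices, so the decomposition has width 4, which upper-bounds the treewidth. On the other hand G contains the 5-clique {a, b, d, f, g}. A clique must lie in a single bag of any decomposition, so no decomposition can have width below 4. Hence tw(G) = 4 exactly.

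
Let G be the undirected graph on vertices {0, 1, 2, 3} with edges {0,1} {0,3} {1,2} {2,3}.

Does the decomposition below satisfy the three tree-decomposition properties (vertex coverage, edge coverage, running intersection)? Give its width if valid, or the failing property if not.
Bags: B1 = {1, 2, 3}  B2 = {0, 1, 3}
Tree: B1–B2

Vertex coverage: the bags together contain {0, 1, 2, 3}, the full vertex set. Edge coverage: each edge of G has both endpoints in at least one bag. Running intersection: for every vertex, the bags containing it form a connected subtree. All three properties hold, so this is a valid tree decomposition of width max|bag| − 1 = 2, and hence tw(G) ≤ 2.

Yes; width 2.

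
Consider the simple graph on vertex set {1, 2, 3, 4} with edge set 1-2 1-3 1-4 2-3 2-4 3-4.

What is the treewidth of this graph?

3

A width-3 tree decomposition is:
Bags: B1 = {1, 2, 3, 4}
Tree: (single bag)
A single bag containing all 4 vertices is trivially a valid decomposition of width 3. For the lower bound, the 4 vertices {1, 2, 3, 4} are pairwise adjacent, and any tree decomposition puts a clique entirely inside one bag — forcing width ≥ 3. The upper and lower bounds meet at 3, so that is the treewidth.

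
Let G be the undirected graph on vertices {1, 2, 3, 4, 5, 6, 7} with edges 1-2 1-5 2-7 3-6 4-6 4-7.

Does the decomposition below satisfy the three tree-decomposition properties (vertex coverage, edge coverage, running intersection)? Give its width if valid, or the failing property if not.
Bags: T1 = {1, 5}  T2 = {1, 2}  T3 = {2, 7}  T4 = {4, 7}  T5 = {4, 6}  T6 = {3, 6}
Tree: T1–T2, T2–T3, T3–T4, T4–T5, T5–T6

Yes; width 1.

Vertex coverage: the bags together contain {1, 2, 3, 4, 5, 6, 7}, the full vertex set. Edge coverage: each edge of G has both endpoints in at least one bag. Running intersection: for every vertex, the bags containing it form a connected subtree. All three properties hold, so this is a valid tree decomposition of width max|bag| − 1 = 1, and hence tw(G) ≤ 1.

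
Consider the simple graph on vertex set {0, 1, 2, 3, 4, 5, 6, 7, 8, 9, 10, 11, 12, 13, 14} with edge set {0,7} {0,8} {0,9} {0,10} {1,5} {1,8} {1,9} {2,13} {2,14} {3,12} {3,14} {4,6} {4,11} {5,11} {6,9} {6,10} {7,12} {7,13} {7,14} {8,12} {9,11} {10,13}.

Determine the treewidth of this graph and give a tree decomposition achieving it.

The largest bag has 4 vertices, giving width 3; this decomposition certifies tw(G) ≤ 3. For the lower bound: the 4 vertex sets {2,3,14}, {12}, {7}, {0,8,10,13} are disjoint, each induces a connected subgraph, and every pair is joined by at least one edge of G. Contracting each set to a single vertex therefore yields K_{4} as a minor, and since treewidth is minor-monotone, tw(G) ≥ tw(K_{4}) = 3. Hence tw(G) = 3 exactly.

Treewidth 3.
One optimal decomposition is:
Bags: B1 = {2, 3, 12, 14}  B2 = {2, 7, 12, 14}  B3 = {2, 7, 12, 13}  B4 = {7, 8, 12, 13}  B5 = {0, 7, 8, 13}  B6 = {0, 8, 10, 13}  B7 = {0, 1, 8, 10}  B8 = {0, 1, 9, 10}  B9 = {1, 6, 9, 10}  B10 = {1, 5, 6, 9}  B11 = {5, 6, 9, 11}  B12 = {4, 5, 6, 11}
Tree: B1–B2, B2–B3, B3–B4, B4–B5, B5–B6, B6–B7, B7–B8, B8–B9, B9–B10, B10–B11, B11–B12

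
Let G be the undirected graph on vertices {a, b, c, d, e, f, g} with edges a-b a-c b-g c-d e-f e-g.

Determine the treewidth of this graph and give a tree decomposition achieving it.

Treewidth 1.
One such decomposition:
Bags: B1 = {e, f}  B2 = {e, g}  B3 = {b, g}  B4 = {a, b}  B5 = {a, c}  B6 = {c, d}
Tree: B1–B2, B2–B3, B3–B4, B4–B5, B5–B6

Each bag holds 2 vertices, so the decomposition has width 1, which upper-bounds the treewidth. G has an edge, so its treewidth is at least 1. Hence tw(G) = 1 exactly.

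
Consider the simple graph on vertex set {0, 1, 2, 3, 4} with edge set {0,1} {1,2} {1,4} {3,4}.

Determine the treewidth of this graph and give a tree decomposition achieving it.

Treewidth 1.
One such decomposition:
Bags: B1 = {1, 4}  B2 = {0, 1}  B3 = {1, 2}  B4 = {3, 4}
Tree: B1–B2, B1–B3, B1–B4

The largest bag has 2 vertices, giving width 1; this decomposition certifies tw(G) ≤ 1. Any graph with an edge has treewidth ≥ 1, and G has the edge 4–1. Therefore the treewidth is 1.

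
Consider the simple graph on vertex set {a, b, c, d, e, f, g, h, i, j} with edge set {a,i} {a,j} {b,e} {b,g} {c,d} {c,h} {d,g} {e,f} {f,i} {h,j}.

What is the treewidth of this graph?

2

A width-2 tree decomposition is:
Bags: B1 = {b, e, f}  B2 = {b, f, g}  B3 = {d, f, g}  B4 = {c, d, f}  B5 = {c, f, h}  B6 = {f, h, j}  B7 = {a, f, j}  B8 = {a, f, i}
Tree: B1–B2, B2–B3, B3–B4, B4–B5, B5–B6, B6–B7, B7–B8
The largest bag has 3 vertices, giving width 2; this decomposition certifies tw(G) ≤ 2. The edges f–e–b–g–d–c–h–j–a–i–f form a cycle, so G is not a tree and its treewidth is at least 2. The upper and lower bounds meet at 2, so that is the treewidth.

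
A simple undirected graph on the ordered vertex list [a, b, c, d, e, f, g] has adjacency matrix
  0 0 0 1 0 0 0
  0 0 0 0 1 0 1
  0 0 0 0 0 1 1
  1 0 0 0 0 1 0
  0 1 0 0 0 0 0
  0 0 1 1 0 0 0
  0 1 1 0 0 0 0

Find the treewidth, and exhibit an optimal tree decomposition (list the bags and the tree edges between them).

The largest bag has 2 vertices, giving width 1; this decomposition certifies tw(G) ≤ 1. G has an edge, so its treewidth is at least 1. Therefore the treewidth is 1.

Treewidth 1.
Bags: B1 = {a, d}  B2 = {d, f}  B3 = {c, f}  B4 = {c, g}  B5 = {b, g}  B6 = {b, e}
Tree: B1–B2, B2–B3, B3–B4, B4–B5, B5–B6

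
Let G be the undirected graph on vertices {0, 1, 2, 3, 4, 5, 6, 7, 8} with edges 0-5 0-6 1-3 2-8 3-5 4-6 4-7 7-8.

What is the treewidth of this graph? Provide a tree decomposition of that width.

Treewidth 1.
One optimal decomposition is:
Bags: B1 = {1, 3}  B2 = {3, 5}  B3 = {0, 5}  B4 = {0, 6}  B5 = {4, 6}  B6 = {4, 7}  B7 = {7, 8}  B8 = {2, 8}
Tree: B1–B2, B2–B3, B3–B4, B4–B5, B5–B6, B6–B7, B7–B8

The largest bag has 2 vertices, giving width 1; this decomposition certifies tw(G) ≤ 1. Any graph with an edge has treewidth ≥ 1, and G has the edge 1–3. Therefore the treewidth is 1.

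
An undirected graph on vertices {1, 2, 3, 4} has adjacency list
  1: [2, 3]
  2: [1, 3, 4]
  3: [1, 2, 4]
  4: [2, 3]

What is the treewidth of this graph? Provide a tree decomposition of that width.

The largest bag has 3 vertices, giving width 2; this decomposition certifies tw(G) ≤ 2. For the lower bound, the 3 vertices {1, 2, 3} are pairwise adjacent, and any tree decomposition puts a clique entirely inside one bag — forcing width ≥ 2. Combining the bounds, tw(G) = 2.

Treewidth 2.
One optimal decomposition is:
Bags: B1 = {2, 3, 4}  B2 = {1, 2, 3}
Tree: B1–B2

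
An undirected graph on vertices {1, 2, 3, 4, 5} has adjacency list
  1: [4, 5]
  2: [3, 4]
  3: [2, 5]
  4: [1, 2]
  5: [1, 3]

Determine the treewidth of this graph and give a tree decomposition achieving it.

Treewidth 2.
One optimal decomposition is:
Bags: B1 = {2, 3, 5}  B2 = {2, 4, 5}  B3 = {1, 4, 5}
Tree: B1–B2, B2–B3

The largest bag has 3 vertices, giving width 2; this decomposition certifies tw(G) ≤ 2. Since 5–3–2–4–1–5 is a cycle in G, G is not acyclic. Forests are exactly the graphs of treewidth ≤ 1, so tw(G) ≥ 2. The upper and lower bounds meet at 2, so that is the treewidth.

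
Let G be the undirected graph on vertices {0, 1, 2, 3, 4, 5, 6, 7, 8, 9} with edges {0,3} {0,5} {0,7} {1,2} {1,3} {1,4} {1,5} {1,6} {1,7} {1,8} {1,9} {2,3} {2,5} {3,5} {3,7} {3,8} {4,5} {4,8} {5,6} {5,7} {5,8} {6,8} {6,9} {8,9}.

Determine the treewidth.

A width-3 tree decomposition is:
Bags: B1 = {1, 3, 5, 7}  B2 = {1, 3, 5, 8}  B3 = {1, 2, 3, 5}  B4 = {1, 5, 6, 8}  B5 = {1, 4, 5, 8}  B6 = {0, 3, 5, 7}  B7 = {1, 6, 8, 9}
Tree: B1–B2, B1–B3, B2–B4, B2–B5, B1–B6, B4–B7
The largest bag has 4 vertices, giving width 3; this decomposition certifies tw(G) ≤ 3. On the other hand G contains the 4-clique {0, 3, 5, 7}. A clique must lie in a single bag of any decomposition, so no decomposition can have width below 3. The upper and lower bounds meet at 3, so that is the treewidth.

3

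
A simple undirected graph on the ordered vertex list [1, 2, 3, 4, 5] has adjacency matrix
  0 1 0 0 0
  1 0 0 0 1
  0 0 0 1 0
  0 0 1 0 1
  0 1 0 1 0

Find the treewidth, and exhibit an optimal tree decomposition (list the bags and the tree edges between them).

Treewidth 1.
One optimal decomposition is:
Bags: B1 = {1, 2}  B2 = {2, 5}  B3 = {4, 5}  B4 = {3, 4}
Tree: B1–B2, B2–B3, B3–B4

Every bag has size at most 2, so the width is 2 − 1 = 1 and tw(G) ≤ 1. Any graph with an edge has treewidth ≥ 1, and G has the edge 1–2. The upper and lower bounds meet at 1, so that is the treewidth.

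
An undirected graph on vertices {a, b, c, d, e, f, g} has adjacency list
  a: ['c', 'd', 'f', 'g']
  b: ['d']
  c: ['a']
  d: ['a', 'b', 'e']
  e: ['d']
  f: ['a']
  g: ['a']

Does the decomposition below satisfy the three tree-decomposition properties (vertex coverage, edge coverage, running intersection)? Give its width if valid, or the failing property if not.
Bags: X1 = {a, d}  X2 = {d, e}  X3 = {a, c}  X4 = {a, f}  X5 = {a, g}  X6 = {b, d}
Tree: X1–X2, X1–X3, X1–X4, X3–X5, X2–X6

Vertex coverage: the bags together contain {a, b, c, d, e, f, g}, the full vertex set. Edge coverage: each edge of G has both endpoints in at least one bag. Running intersection: for every vertex, the bags containing it form a connected subtree. All three properties hold, so this is a valid tree decomposition of width max|bag| − 1 = 1, and hence tw(G) ≤ 1.

Yes; width 1.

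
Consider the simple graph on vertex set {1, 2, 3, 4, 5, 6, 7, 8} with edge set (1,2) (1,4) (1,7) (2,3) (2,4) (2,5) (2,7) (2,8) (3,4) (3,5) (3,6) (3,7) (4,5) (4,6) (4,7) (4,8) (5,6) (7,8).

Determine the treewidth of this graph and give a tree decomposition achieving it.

Every bag has size at most 4, so the width is 4 − 1 = 3 and tw(G) ≤ 3. For the lower bound, the 4 vertices {2, 3, 4, 5} are pairwise adjacent, and any tree decomposition puts a clique entirely inside one bag — forcing width ≥ 3. The upper and lower bounds meet at 3, so that is the treewidth.

Treewidth 3.
One optimal decomposition is:
Bags: B1 = {2, 3, 4, 7}  B2 = {1, 2, 4, 7}  B3 = {2, 3, 4, 5}  B4 = {2, 4, 7, 8}  B5 = {3, 4, 5, 6}
Tree: B1–B2, B1–B3, B1–B4, B3–B5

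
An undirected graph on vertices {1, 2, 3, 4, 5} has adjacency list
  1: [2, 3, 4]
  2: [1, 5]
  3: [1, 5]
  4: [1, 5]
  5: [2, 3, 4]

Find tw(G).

A width-2 tree decomposition is:
Bags: B1 = {1, 4, 5}  B2 = {1, 3, 5}  B3 = {1, 2, 5}
Tree: B1–B2, B2–B3
The largest bag has 3 vertices, giving width 2; this decomposition certifies tw(G) ≤ 2. For the lower bound, G contains the cycle 4–5–3–1–4, so G is not a forest; only forests have treewidth ≤ 1, hence tw(G) ≥ 2. Hence tw(G) = 2 exactly.

2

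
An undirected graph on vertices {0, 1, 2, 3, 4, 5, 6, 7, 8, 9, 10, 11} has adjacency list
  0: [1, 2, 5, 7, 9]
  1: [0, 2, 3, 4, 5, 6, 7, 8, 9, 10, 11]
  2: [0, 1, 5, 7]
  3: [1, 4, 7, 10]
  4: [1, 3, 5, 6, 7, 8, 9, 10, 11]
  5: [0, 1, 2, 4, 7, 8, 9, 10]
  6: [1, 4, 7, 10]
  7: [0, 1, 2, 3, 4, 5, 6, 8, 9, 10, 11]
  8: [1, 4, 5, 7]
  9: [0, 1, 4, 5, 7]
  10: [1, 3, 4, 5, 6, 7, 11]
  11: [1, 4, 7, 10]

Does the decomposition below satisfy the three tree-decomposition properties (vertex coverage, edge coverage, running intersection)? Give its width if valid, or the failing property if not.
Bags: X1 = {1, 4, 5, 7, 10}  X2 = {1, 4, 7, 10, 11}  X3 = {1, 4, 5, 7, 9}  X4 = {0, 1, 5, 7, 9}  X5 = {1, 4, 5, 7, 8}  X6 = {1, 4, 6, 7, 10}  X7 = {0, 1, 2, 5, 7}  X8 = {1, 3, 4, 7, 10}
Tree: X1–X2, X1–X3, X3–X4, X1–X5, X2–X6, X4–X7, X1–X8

Checking the three conditions: (i) the bags cover all of {0, 1, 2, 3, 4, 5, 6, 7, 8, 9, 10, 11}; (ii) for each edge, some bag contains both endpoints; (iii) the bags containing any fixed vertex form a subtree. All hold, so the decomposition is valid with width 5 − 1 = 4.

Yes; width 4.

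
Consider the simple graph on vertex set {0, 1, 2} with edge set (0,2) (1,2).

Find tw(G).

A width-1 tree decomposition is:
Bags: B1 = {1, 2}  B2 = {0, 2}
Tree: B1–B2
The largest bag has 2 vertices, giving width 1; this decomposition certifies tw(G) ≤ 1. G has an edge, so its treewidth is at least 1. Hence tw(G) = 1 exactly.

1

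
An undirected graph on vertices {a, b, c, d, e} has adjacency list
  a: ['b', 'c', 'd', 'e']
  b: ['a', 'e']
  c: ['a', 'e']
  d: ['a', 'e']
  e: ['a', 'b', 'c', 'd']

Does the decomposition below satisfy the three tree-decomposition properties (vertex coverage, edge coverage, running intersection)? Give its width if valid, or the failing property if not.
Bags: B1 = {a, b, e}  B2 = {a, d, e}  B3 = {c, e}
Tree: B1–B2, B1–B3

No — edge (a,c) lies in no bag.

A tree decomposition must satisfy three properties: every vertex lies in some bag; for every edge, both endpoints lie together in some bag; and for every vertex, the bags containing it form a connected subtree. Here edge (a,c) lies in no bag, so the decomposition is invalid.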